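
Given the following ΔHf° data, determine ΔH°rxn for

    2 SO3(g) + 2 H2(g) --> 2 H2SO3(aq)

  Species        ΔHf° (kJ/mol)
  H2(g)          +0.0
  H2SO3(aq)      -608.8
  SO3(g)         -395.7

ΔH°rxn = -426.2 kJ/mol

Products: 2·(-608.8) = -1217.6
Reactants: 2·(-395.7) + 2·(+0.0) = -791.4
ΔH°rxn = (-1217.6) − (-791.4) = -426.2 kJ/mol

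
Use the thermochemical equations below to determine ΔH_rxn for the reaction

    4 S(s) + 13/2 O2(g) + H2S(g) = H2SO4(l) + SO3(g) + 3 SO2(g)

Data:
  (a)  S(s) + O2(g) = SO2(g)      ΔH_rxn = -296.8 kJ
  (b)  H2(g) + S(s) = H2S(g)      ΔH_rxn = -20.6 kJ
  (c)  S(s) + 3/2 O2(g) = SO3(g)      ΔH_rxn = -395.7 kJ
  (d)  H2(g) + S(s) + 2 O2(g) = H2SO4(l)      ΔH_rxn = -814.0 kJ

(a) × 3: (3)·(-296.8) = -890.4 kJ
(b) reversed: +20.6 kJ
(c) as written: -395.7 kJ
(d) as written: -814.0 kJ
ΔH_rxn = (3)·(-296.8) + (-1)·(-20.6) + (1)·(-395.7) + (1)·(-814.0) = -2079.5 kJ

ΔH_rxn = -2079.5 kJ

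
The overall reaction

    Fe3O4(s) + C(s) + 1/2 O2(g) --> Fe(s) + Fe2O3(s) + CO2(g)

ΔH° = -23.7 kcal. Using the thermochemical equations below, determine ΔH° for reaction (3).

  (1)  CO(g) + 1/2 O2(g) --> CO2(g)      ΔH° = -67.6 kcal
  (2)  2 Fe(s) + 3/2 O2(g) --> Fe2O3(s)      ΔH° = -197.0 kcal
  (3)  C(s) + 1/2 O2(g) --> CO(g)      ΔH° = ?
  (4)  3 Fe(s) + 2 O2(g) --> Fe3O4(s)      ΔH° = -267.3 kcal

(1) as written: -67.6 kcal
(2) as written: -197.0 kcal
(3) as written: contributes x
(4) reversed: +267.3 kcal
-23.7 = (-67.6) + (-197.0) + (+267.3) + x
x = (-23.7 − (+2.7)) / (1) = -26.4 kcal

ΔH° = -26.4 kcal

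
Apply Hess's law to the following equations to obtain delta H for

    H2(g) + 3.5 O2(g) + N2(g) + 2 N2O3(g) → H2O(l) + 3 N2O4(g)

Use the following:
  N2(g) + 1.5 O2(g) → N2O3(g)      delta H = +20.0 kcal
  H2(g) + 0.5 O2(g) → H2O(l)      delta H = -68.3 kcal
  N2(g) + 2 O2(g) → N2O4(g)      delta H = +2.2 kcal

equation 1 reversed and × 2 (reverse to put N2O3(g) on the reactant side; scale by 2 for the 2 N2O3(g)): (-2)·(+20.0) = -40.0 kcal
equation 2 as written (H2O(l) already on the product side): -68.3 kcal
equation 3 × 3 (scale by 3 for the 3 N2O4(g)): (3)·(+2.2) = +6.6 kcal
delta H = (-2)·(+20.0) + (1)·(-68.3) + (3)·(+2.2) = -101.7 kcal

delta H = -101.7 kcal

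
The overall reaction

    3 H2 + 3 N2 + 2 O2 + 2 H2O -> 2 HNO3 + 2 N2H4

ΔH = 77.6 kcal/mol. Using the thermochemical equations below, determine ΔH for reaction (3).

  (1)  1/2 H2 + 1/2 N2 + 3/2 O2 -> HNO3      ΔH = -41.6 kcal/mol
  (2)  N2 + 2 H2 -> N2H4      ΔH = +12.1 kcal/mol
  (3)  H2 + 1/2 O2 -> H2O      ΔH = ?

(1) × 2 (scale by 2 for the 2 HNO3): (2)·(-41.6) = -83.2 kcal/mol
(2) × 2 (×2 to match 2 N2H4 in the target): (2)·(+12.1) = +24.2 kcal/mol
(3) reversed and × 2 (reverse to put H2O on the reactant side; ×2 to match 2 H2O in the target): contributes −2·x
+77.6 = (-83.2) + (+24.2) − 2·x
x = (+77.6 − (-59.0)) / (-2) = -68.3 kcal/mol

ΔH = -68.3 kcal/mol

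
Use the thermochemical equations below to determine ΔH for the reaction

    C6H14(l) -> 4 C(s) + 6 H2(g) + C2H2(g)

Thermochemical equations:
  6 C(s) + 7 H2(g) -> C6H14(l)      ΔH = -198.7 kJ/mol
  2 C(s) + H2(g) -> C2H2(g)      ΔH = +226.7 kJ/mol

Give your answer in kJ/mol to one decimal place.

ΔH = 425.4 kJ/mol

equation 1 reversed (reverse to put C6H14(l) on the reactant side): +198.7 kJ/mol
equation 2 as written (C2H2(g) already on the product side): +226.7 kJ/mol
Since enthalpy is a state function, ΔH = (-1)·(-198.7) + (1)·(+226.7) = 425.4 kJ/mol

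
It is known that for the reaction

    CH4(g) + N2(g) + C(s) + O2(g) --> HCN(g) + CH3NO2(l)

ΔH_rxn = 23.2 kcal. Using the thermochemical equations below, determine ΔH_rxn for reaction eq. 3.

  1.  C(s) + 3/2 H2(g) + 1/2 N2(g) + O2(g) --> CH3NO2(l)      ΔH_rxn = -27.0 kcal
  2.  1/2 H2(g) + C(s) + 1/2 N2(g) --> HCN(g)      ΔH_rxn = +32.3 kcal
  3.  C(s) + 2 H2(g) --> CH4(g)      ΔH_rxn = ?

ΔH_rxn = -17.9 kcal

eq. 1 as written: -27.0 kcal
eq. 2 as written: +32.3 kcal
eq. 3 reversed: contributes −x
+23.2 = (-27.0) + (+32.3) − x
x = (+23.2 − (+5.3)) / (-1) = -17.9 kcal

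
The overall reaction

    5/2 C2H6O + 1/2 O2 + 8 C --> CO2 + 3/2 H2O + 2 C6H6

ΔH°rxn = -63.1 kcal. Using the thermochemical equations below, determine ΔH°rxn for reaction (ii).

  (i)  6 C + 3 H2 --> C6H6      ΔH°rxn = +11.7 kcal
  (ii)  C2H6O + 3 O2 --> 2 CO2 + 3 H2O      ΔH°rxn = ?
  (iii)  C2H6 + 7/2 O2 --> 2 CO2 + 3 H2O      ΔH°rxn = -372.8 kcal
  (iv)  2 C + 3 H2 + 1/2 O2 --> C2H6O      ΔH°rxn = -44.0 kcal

(i) × 2 (scale by 2 for the 2 C6H6): (2)·(+11.7) = +23.4 kcal
(ii) × 1/2: contributes 1/2·x
(iii): not needed (C2H6 appears nowhere else).
(iv) reversed and × 2: (-2)·(-44.0) = +88.0 kcal
-63.1 = (+23.4) + (+88.0) + 1/2·x
x = (-63.1 − (+111.4)) / (1/2) = -349.0 kcal

ΔH°rxn = -349.0 kcal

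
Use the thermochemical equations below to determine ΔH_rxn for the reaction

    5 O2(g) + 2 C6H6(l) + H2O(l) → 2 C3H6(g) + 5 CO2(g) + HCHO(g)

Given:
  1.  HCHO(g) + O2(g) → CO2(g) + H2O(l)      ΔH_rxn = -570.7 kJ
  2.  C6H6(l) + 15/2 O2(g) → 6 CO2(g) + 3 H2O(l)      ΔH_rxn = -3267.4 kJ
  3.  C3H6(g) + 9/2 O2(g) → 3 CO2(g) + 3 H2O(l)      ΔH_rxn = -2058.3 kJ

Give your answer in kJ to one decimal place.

ΔH_rxn = -1847.5 kJ

eq. 1 reversed (HCHO(g) must end up as a product): +570.7 kJ
eq. 2 × 2 (scale by 2 for the 2 C6H6(l)): (2)·(-3267.4) = -6534.8 kJ
eq. 3 reversed and × 2 (C3H6(g) must end up as a product; ×2 to match 2 C3H6(g) in the target): (-2)·(-2058.3) = +4116.6 kJ
ΔH_rxn = (-1)·(-570.7) + (2)·(-3267.4) + (-2)·(-2058.3) = -1847.5 kJ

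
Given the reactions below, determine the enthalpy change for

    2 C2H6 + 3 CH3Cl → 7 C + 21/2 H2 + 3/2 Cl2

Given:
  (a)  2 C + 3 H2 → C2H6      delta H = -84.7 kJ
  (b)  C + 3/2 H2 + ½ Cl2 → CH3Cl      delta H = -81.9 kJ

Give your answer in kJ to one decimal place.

(a) reversed and × 2 (C2H6 must end up as a reactant; ×2 to match 2 C2H6 in the target): (-2)·(-84.7) = +169.4 kJ
(b) reversed and × 3 (reverse to put CH3Cl on the reactant side; scale by 3 for the 3 CH3Cl): (-3)·(-81.9) = +245.7 kJ
delta H = (+169.4) + (+245.7) = 415.1 kJ

delta H = 415.1 kJ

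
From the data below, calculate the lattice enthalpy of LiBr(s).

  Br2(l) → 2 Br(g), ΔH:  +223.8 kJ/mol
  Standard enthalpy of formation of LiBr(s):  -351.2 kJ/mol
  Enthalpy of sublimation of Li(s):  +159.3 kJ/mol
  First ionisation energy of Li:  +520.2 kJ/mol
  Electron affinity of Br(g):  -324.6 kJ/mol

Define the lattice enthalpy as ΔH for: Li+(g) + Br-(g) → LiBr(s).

ΔHf° = 1·ΔHsub + 1·(ΣIE) + 1/2·D(Br2) + 1·EA + U
-351.2 = 1·(+159.3) + 1·(+520.2) + 1/2·(+223.8) + 1·(-324.6) + U
U = -351.2 − (+466.8) = -818.0 kJ/mol

U = -818.0 kJ/mol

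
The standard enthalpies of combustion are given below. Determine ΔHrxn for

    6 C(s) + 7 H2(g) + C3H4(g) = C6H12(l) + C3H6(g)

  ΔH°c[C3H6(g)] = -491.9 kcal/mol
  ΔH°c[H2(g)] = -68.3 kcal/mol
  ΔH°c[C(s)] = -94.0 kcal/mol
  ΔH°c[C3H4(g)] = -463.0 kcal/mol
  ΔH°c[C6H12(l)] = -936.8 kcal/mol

With combustion enthalpies, reactants minus products:
= [6·(-94.0) + 7·(-68.3) + 1·(-463.0)] − [1·(-936.8) + 1·(-491.9)]
= -76.4 kcal/mol

ΔHrxn = -76.4 kcal/mol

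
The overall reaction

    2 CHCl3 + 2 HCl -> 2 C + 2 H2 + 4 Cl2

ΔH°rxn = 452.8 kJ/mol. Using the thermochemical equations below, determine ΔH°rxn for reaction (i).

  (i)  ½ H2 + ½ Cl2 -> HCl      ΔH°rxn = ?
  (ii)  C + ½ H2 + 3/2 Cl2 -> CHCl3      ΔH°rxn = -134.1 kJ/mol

ΔH°rxn = -92.3 kJ/mol

(i) reversed and × 2: contributes −2·x
(ii) reversed and × 2: (-2)·(-134.1) = +268.2 kJ/mol
+452.8 = (+268.2) − 2·x
x = (+452.8 − (+268.2)) / (-2) = -92.3 kJ/mol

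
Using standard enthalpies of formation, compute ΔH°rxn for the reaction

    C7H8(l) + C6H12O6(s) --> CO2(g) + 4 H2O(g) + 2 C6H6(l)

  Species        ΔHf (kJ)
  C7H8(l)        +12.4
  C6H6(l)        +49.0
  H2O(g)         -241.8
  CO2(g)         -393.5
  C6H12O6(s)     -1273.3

Products: 1·(-393.5) + 4·(-241.8) + 2·(+49.0) = -1262.7
Reactants: 1·(+12.4) + 1·(-1273.3) = -1260.9
ΔH°rxn = (-1262.7) − (-1260.9) = -1.8 kJ

ΔH°rxn = -1.8 kJ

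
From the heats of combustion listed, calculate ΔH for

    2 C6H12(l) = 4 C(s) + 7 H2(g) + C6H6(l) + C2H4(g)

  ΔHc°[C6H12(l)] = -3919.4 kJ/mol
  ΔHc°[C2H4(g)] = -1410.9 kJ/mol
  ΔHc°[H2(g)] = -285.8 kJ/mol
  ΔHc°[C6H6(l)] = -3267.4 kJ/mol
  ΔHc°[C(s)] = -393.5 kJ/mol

Using ΔH = Σ nΔHc°(reactants) − Σ nΔHc°(products):
= [2·(-3919.4)] − [4·(-393.5) + 7·(-285.8) + 1·(-3267.4) + 1·(-1410.9)]
= 414.1 kJ/mol

ΔH = 414.1 kJ/mol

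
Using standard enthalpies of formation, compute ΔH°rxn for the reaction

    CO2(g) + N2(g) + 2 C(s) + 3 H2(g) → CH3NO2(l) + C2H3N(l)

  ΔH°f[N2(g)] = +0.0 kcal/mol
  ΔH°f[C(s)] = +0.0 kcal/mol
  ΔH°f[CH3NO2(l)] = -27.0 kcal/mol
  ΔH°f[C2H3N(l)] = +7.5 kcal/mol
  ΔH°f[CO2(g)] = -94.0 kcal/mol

ΔH°rxn = Σ nΔHf°(products) − Σ nΔHf°(reactants).
Products: 1·(-27.0) + 1·(+7.5) = -19.5
Reactants: 1·(-94.0) + 1·(+0.0) + 2·(+0.0) + 3·(+0.0) = -94.0
ΔH°rxn = (-19.5) − (-94.0) = 74.5 kcal/mol

ΔH°rxn = 74.5 kcal/mol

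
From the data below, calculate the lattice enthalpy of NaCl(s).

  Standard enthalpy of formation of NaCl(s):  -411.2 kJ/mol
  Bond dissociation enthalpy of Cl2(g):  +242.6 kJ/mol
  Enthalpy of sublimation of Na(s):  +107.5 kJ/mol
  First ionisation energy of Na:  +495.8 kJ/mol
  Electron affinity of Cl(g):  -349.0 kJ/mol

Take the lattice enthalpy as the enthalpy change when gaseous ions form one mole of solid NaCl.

U = -786.8 kJ/mol

ΔHf° = 1·ΔHsub + 1·(ΣIE) + 1/2·D(Cl2) + 1·EA + U
-411.2 = 1·(+107.5) + 1·(+495.8) + 1/2·(+242.6) + 1·(-349.0) + U
U = -411.2 − (+375.6) = -786.8 kJ/mol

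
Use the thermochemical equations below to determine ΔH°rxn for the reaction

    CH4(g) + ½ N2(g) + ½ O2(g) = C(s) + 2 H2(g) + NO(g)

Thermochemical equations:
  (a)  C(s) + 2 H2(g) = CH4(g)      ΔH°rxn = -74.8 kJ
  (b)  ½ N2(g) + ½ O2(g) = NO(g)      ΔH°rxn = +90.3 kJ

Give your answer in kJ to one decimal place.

(a) reversed (reverse to put CH4(g) on the reactant side): +74.8 kJ
(b) as written (NO(g) already on the product side): +90.3 kJ
Since enthalpy is a state function, ΔH°rxn = (+74.8) + (+90.3) = 165.1 kJ

ΔH°rxn = 165.1 kJ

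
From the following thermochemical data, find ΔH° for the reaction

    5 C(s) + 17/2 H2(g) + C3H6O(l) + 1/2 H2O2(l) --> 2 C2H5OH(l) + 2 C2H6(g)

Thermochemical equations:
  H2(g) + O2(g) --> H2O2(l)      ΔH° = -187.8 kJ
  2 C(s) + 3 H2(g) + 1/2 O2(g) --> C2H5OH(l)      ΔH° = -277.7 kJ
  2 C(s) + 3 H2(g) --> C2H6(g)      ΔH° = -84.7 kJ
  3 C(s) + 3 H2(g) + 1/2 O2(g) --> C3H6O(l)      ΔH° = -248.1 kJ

equation 1 reversed and × 1/2 (reverse to put H2O2(l) on the reactant side; scale by 1/2 for the 1/2 H2O2(l)): (-1/2)·(-187.8) = +93.9 kJ
equation 2 × 2 (scale by 2 for the 2 C2H5OH(l)): (2)·(-277.7) = -555.4 kJ
equation 3 × 2 (×2 to match 2 C2H6(g) in the target): (2)·(-84.7) = -169.4 kJ
equation 4 reversed (C3H6O(l) must end up as a reactant): +248.1 kJ
ΔH° = (-1/2)·(-187.8) + (2)·(-277.7) + (2)·(-84.7) + (-1)·(-248.1) = -382.8 kJ

ΔH° = -382.8 kJ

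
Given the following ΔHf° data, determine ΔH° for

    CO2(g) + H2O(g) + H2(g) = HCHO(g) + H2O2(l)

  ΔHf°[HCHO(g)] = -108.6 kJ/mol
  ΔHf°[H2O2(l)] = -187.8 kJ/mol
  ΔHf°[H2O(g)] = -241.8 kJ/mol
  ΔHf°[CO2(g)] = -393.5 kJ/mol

Products: 1·(-108.6) + 1·(-187.8) = -296.4
Reactants: 1·(-393.5) + 1·(-241.8) + 1·(+0.0) = -635.3
ΔH° = (-296.4) − (-635.3) = 338.9 kJ/mol

ΔH° = 338.9 kJ/mol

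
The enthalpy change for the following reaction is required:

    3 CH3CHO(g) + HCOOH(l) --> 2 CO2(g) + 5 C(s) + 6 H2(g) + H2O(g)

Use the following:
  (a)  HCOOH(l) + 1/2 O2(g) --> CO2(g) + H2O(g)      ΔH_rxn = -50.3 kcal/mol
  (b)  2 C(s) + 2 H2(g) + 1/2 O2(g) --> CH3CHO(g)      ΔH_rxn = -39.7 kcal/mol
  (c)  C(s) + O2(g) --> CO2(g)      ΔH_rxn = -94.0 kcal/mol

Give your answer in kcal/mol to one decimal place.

ΔH_rxn = -25.2 kcal/mol

(a) as written: -50.3 kcal/mol
(b) reversed and × 3: (-3)·(-39.7) = +119.1 kcal/mol
(c) as written: -94.0 kcal/mol
ΔH_rxn = (-50.3) + (+119.1) + (-94.0) = -25.2 kcal/mol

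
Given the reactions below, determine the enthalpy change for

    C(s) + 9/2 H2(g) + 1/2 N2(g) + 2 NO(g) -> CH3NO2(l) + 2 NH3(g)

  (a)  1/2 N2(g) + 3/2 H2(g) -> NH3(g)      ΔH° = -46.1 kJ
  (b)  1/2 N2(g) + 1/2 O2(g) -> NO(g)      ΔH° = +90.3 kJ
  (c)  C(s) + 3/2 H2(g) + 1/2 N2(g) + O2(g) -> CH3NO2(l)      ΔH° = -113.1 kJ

(a) × 2: (2)·(-46.1) = -92.2 kJ
(b) reversed and × 2: (-2)·(+90.3) = -180.6 kJ
(c) as written: -113.1 kJ
ΔH° = (2)·(-46.1) + (-2)·(+90.3) + (1)·(-113.1) = -385.9 kJ

ΔH° = -385.9 kJ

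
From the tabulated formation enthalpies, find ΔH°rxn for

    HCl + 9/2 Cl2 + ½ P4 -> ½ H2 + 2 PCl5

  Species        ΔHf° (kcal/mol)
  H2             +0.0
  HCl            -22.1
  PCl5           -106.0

Products: 1/2·(+0.0) + 2·(-106.0) = -212.0
Reactants: 1·(-22.1) + 9/2·(+0.0) + 1/2·(+0.0) = -22.1
ΔH°rxn = (-212.0) − (-22.1) = -189.9 kcal/mol

ΔH°rxn = -189.9 kcal/mol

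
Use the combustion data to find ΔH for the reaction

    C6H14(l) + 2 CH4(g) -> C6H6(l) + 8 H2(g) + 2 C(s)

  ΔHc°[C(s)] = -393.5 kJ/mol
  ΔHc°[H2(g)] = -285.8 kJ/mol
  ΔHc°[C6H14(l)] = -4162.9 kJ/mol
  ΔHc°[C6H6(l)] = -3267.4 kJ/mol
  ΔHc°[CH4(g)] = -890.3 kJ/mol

With combustion enthalpies, reactants minus products:
= [1·(-4162.9) + 2·(-890.3)] − [1·(-3267.4) + 8·(-285.8) + 2·(-393.5)]
= 397.3 kJ/mol

ΔH = 397.3 kJ/mol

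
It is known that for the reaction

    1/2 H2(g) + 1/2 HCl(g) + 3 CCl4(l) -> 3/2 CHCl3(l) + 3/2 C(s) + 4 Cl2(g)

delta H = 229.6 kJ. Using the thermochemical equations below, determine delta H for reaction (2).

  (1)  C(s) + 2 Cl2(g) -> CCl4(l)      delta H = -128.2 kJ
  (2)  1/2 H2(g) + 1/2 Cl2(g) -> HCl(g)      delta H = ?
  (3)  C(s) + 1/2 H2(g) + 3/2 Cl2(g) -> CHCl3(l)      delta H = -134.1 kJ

(1) reversed and × 3 (CCl4(l) must end up as a reactant; ×3 to match 3 CCl4(l) in the target): (-3)·(-128.2) = +384.6 kJ
(2) reversed and × 1/2 (HCl(g) must end up as a reactant; scale by 1/2 for the 1/2 HCl(g)): contributes −1/2·x
(3) × 3/2 (×3/2 to match 3/2 CHCl3(l) in the target): (3/2)·(-134.1) = -201.15 kJ
+229.6 = (+384.6) + (-201.15) − 1/2·x
x = (+229.6 − (+183.45)) / (-1/2) = -92.3 kJ

delta H = -92.3 kJ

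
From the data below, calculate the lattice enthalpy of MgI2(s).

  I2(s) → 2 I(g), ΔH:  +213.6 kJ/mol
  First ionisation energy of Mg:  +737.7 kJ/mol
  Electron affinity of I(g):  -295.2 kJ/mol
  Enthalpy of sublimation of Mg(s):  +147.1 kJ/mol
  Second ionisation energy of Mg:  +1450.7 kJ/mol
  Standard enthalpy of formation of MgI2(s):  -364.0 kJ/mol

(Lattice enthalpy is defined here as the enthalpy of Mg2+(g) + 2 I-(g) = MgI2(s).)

U = -2322.7 kJ/mol

ΔHf° = 1·ΔHsub + 1·(ΣIE) + 1·D(I2) + 2·EA + U
-364.0 = 1·(+147.1) + 1·(+2188.4) + 1·(+213.6) + 2·(-295.2) + U
U = -364.0 − (+1958.7) = -2322.7 kJ/mol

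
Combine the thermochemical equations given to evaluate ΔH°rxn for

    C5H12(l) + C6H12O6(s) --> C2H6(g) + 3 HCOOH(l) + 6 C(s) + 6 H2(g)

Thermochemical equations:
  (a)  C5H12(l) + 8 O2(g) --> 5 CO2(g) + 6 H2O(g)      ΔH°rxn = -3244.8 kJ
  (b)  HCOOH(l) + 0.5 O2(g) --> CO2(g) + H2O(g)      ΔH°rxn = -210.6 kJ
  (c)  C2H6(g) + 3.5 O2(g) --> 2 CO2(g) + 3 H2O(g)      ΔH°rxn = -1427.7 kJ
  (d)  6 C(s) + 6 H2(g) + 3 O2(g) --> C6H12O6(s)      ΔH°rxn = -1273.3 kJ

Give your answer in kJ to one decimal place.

ΔH°rxn = 88.0 kJ

(a) as written: -3244.8 kJ
(b) reversed and × 3: (-3)·(-210.6) = +631.8 kJ
(c) reversed: +1427.7 kJ
(d) reversed: +1273.3 kJ
Combining the equations, ΔH°rxn = (-3244.8) + (+631.8) + (+1427.7) + (+1273.3) = 88.0 kJ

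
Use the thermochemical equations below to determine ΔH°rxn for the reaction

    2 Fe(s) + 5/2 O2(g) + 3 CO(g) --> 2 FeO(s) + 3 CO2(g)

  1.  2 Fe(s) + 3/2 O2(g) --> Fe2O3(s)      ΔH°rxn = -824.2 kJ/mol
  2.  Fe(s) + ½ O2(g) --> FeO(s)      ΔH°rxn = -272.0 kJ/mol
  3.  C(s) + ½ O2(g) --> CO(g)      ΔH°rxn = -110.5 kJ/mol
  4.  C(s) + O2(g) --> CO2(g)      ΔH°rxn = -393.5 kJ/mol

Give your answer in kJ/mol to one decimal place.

ΔH°rxn = -1393.0 kJ/mol

eq. 1: not needed (Fe2O3(s) appears nowhere else).
eq. 2 × 2 (×2 to match 2 FeO(s) in the target): (2)·(-272.0) = -544.0 kJ/mol
eq. 3 reversed and × 3 (CO(g) must end up as a reactant; scale by 3 for the 3 CO(g)): (-3)·(-110.5) = +331.5 kJ/mol
eq. 4 × 3 (×3 to match 3 CO2(g) in the target): (3)·(-393.5) = -1180.5 kJ/mol
ΔH°rxn = (-544.0) + (+331.5) + (-1180.5) = -1393.0 kJ/mol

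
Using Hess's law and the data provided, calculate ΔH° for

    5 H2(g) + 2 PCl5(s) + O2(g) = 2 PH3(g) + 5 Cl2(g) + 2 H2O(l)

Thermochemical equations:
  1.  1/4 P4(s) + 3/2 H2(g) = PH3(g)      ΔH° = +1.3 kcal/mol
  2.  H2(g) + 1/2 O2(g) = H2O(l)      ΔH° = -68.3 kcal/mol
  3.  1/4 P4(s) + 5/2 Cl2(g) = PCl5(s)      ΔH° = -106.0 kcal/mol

eq. 1 × 2 (×2 to match 2 PH3(g) in the target): (2)·(+1.3) = +2.6 kcal/mol
eq. 2 × 2 (×2 to match 2 H2O(l) in the target): (2)·(-68.3) = -136.6 kcal/mol
eq. 3 reversed and × 2 (PCl5(s) must end up as a reactant; scale by 2 for the 2 PCl5(s)): (-2)·(-106.0) = +212.0 kcal/mol
ΔH° = (2)·(+1.3) + (2)·(-68.3) + (-2)·(-106.0) = 78.0 kcal/mol

ΔH° = 78.0 kcal/mol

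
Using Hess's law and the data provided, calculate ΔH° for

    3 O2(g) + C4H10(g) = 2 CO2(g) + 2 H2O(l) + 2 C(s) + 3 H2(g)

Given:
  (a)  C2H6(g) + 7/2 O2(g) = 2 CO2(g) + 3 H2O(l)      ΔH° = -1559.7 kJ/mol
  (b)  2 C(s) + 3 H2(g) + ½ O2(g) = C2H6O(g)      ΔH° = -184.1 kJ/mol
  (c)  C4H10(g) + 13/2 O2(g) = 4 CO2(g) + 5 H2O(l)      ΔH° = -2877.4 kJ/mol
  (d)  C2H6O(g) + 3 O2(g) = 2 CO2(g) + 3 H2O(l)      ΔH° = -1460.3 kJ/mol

ΔH° = -1233.0 kJ/mol

(a): not needed.
(b) reversed: +184.1 kJ/mol
(c) as written: -2877.4 kJ/mol
(d) reversed: +1460.3 kJ/mol
Since enthalpy is a state function, ΔH° = (+184.1) + (-2877.4) + (+1460.3) = -1233.0 kJ/mol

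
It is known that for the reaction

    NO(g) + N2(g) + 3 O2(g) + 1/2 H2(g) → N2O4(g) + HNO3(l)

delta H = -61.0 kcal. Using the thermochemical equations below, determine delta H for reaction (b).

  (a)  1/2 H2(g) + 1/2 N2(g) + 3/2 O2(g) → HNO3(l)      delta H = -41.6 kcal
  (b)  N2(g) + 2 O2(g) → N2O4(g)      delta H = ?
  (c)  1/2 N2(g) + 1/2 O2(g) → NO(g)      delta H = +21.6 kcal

delta H = 2.2 kcal

(a) as written (HNO3(l) already on the product side): -41.6 kcal
(b) as written (N2O4(g) already on the product side): contributes x
(c) reversed (reverse to put NO(g) on the reactant side): -21.6 kcal
-61.0 = (-41.6) + (-21.6) + x
x = (-61.0 − (-63.2)) / (1) = 2.2 kcal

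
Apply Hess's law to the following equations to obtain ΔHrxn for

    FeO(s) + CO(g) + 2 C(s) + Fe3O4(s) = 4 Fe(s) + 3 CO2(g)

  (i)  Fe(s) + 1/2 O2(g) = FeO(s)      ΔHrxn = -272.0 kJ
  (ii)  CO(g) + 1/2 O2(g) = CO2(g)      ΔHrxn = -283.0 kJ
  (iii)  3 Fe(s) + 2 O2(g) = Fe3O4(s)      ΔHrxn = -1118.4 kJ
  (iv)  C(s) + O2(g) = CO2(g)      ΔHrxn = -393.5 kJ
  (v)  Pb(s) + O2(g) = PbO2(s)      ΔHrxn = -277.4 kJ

(i) reversed: +272.0 kJ
(ii) as written: -283.0 kJ
(iii) reversed: +1118.4 kJ
(iv) × 2: (2)·(-393.5) = -787.0 kJ
(v): not needed.
By Hess's law, ΔHrxn = (-1)·(-272.0) + (1)·(-283.0) + (-1)·(-1118.4) + (2)·(-393.5) = 320.4 kJ

ΔHrxn = 320.4 kJ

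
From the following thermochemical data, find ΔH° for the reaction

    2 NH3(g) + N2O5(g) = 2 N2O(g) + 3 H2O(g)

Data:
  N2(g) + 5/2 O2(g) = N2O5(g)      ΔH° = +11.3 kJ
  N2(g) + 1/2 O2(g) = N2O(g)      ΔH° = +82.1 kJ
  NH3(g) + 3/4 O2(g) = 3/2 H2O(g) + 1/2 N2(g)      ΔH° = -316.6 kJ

equation 1 reversed (N2O5(g) must end up as a reactant): -11.3 kJ
equation 2 × 2 (×2 to match 2 N2O(g) in the target): (2)·(+82.1) = +164.2 kJ
equation 3 × 2 (×2 to match 2 NH3(g) in the target): (2)·(-316.6) = -633.2 kJ
Combining the equations, ΔH° = (-11.3) + (+164.2) + (-633.2) = -480.3 kJ

ΔH° = -480.3 kJ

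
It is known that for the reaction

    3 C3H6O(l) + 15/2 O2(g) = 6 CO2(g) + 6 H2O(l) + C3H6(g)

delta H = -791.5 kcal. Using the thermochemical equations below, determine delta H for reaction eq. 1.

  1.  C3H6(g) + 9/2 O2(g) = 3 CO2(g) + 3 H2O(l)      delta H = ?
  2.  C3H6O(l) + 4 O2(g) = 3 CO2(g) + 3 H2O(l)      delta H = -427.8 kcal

delta H = -491.9 kcal

eq. 1 reversed: contributes −x
eq. 2 × 3: (3)·(-427.8) = -1283.4 kcal
-791.5 = (-1283.4) − x
x = (-791.5 − (-1283.4)) / (-1) = -491.9 kcal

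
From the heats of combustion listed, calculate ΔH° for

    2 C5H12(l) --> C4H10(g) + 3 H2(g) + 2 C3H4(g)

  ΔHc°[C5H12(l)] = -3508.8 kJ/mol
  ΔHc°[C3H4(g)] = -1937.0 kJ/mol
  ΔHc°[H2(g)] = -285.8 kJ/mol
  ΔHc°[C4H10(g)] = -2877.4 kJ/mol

Using ΔH = Σ nΔHc°(reactants) − Σ nΔHc°(products):
= [2·(-3508.8)] − [1·(-2877.4) + 3·(-285.8) + 2·(-1937.0)]
= 591.2 kJ/mol

ΔH° = 591.2 kJ/mol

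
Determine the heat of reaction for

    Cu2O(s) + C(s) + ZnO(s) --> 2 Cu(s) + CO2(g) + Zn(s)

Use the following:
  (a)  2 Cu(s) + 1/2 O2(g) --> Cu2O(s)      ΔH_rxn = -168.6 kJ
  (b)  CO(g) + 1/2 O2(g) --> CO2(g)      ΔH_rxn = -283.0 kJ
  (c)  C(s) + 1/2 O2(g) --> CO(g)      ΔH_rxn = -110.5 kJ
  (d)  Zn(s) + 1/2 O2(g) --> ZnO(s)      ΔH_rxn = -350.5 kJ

ΔH_rxn = 125.6 kJ

(a) reversed: +168.6 kJ
(b) as written: -283.0 kJ
(c) as written: -110.5 kJ
(d) reversed: +350.5 kJ
ΔH_rxn = (-1)·(-168.6) + (1)·(-283.0) + (1)·(-110.5) + (-1)·(-350.5) = 125.6 kJ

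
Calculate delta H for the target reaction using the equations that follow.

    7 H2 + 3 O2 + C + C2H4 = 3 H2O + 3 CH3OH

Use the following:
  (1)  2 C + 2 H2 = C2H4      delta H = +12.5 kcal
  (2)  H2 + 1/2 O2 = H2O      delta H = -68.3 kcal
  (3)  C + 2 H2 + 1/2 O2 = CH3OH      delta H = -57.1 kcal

(1) reversed: -12.5 kcal
(2) × 3: (3)·(-68.3) = -204.9 kcal
(3) × 3: (3)·(-57.1) = -171.3 kcal
delta H = (-1)·(+12.5) + (3)·(-68.3) + (3)·(-57.1) = -388.7 kcal

delta H = -388.7 kcal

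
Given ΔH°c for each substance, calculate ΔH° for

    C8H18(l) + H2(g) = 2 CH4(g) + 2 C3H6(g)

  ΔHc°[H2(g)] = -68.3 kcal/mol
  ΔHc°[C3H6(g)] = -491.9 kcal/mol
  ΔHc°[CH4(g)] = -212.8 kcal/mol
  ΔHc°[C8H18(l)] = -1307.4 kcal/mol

With combustion enthalpies, reactants minus products:
= [1·(-1307.4) + 1·(-68.3)] − [2·(-212.8) + 2·(-491.9)]
= 33.7 kcal/mol

ΔH° = 33.7 kcal/mol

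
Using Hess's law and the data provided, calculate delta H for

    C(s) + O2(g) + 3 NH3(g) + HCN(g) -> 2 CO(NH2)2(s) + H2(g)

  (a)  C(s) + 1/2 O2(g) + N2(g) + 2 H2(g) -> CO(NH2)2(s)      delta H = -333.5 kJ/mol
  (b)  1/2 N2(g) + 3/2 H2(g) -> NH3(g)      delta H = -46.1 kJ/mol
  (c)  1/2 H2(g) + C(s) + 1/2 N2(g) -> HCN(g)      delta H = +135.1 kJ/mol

delta H = -663.8 kJ/mol

(a) × 2: (2)·(-333.5) = -667.0 kJ/mol
(b) reversed and × 3: (-3)·(-46.1) = +138.3 kJ/mol
(c) reversed: -135.1 kJ/mol
Combining the equations, delta H = (-667.0) + (+138.3) + (-135.1) = -663.8 kJ/mol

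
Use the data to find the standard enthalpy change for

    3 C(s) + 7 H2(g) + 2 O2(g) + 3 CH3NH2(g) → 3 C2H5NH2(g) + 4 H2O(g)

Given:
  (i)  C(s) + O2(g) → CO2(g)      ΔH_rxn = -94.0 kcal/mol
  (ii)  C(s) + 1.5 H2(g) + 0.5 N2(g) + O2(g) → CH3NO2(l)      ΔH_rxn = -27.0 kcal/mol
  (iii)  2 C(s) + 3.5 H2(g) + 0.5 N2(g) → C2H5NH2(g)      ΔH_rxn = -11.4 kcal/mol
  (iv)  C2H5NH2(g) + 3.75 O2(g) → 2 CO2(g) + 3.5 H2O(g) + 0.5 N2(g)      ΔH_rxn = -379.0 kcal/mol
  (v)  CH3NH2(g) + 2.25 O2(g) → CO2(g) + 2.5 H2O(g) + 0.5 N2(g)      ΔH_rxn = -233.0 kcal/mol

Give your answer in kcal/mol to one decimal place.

(i) reversed: +94.0 kcal/mol
(ii): not needed.
(iii) × 2: (2)·(-11.4) = -22.8 kcal/mol
(iv) reversed: +379.0 kcal/mol
(v) × 3: (3)·(-233.0) = -699.0 kcal/mol
ΔH_rxn = (+94.0) + (-22.8) + (+379.0) + (-699.0) = -248.8 kcal/mol

ΔH_rxn = -248.8 kcal/mol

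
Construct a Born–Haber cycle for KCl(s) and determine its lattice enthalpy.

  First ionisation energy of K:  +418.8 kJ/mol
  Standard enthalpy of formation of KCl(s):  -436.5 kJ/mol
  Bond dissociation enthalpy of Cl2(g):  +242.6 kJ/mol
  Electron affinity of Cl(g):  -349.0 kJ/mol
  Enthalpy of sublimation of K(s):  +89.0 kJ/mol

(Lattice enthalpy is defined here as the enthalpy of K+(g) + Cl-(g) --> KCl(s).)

U = -716.6 kJ/mol

ΔHf° = 1·ΔHsub + 1·(ΣIE) + 1/2·D(Cl2) + 1·EA + U
-436.5 = 1·(+89.0) + 1·(+418.8) + 1/2·(+242.6) + 1·(-349.0) + U
U = -436.5 − (+280.1) = -716.6 kJ/mol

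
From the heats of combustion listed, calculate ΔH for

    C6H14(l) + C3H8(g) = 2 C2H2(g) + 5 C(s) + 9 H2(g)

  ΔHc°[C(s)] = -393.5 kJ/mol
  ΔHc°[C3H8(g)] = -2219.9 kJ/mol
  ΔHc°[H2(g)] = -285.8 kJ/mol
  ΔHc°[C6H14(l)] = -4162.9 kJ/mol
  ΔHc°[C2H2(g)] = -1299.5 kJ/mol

ΔH = 755.9 kJ/mol

Using ΔH = Σ nΔHc°(reactants) − Σ nΔHc°(products):
= [1·(-4162.9) + 1·(-2219.9)] − [2·(-1299.5) + 5·(-393.5) + 9·(-285.8)]
= 755.9 kJ/mol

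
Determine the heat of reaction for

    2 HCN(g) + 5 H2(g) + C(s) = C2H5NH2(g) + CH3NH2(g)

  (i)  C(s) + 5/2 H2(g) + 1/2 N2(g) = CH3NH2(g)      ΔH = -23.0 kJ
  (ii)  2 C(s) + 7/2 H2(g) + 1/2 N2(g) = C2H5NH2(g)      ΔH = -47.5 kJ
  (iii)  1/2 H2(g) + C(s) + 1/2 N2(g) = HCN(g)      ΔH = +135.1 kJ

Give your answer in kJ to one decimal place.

(i) as written (CH3NH2(g) already on the product side): -23.0 kJ
(ii) as written (C2H5NH2(g) already on the product side): -47.5 kJ
(iii) reversed and × 2 (reverse to put HCN(g) on the reactant side; ×2 to match 2 HCN(g) in the target): (-2)·(+135.1) = -270.2 kJ
ΔH = (-23.0) + (-47.5) + (-270.2) = -340.7 kJ

ΔH = -340.7 kJ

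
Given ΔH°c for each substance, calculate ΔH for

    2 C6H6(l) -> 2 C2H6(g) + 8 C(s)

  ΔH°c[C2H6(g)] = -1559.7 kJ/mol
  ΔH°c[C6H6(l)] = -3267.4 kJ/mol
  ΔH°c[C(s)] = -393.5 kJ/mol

ΔH = -267.4 kJ/mol

Using ΔH = Σ nΔHc°(reactants) − Σ nΔHc°(products):
= [2·(-3267.4)] − [2·(-1559.7) + 8·(-393.5)]
= -267.4 kJ/mol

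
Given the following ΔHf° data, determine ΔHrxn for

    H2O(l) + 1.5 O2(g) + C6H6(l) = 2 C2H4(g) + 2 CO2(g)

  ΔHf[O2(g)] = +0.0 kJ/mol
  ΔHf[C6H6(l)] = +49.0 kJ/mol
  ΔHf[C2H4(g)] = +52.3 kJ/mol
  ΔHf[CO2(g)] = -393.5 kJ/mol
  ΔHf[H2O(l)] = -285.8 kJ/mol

ΔHrxn = -445.6 kJ/mol

ΔH°rxn = Σ nΔHf°(products) − Σ nΔHf°(reactants).
Products: 2·(+52.3) + 2·(-393.5) = -682.4
Reactants: 1·(-285.8) + 3/2·(+0.0) + 1·(+49.0) = -236.8
ΔHrxn = (-682.4) − (-236.8) = -445.6 kJ/mol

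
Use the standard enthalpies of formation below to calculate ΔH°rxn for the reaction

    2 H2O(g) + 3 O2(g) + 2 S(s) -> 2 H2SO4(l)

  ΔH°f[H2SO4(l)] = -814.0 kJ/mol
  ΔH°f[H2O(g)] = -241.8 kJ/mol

Products: 2·(-814.0) = -1628.0
Reactants: 2·(-241.8) + 3·(+0.0) + 2·(+0.0) = -483.6
ΔH°rxn = (-1628.0) − (-483.6) = -1144.4 kJ/mol

ΔH°rxn = -1144.4 kJ/mol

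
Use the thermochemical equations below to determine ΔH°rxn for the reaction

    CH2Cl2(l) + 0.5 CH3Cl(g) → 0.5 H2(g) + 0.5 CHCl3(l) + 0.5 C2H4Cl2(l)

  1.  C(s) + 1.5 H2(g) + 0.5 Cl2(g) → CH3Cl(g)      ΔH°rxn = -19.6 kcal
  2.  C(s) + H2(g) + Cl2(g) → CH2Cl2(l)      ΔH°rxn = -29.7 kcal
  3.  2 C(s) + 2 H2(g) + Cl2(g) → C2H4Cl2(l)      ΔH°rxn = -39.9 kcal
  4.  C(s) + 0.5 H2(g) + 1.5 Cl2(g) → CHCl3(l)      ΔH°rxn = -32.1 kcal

ΔH°rxn = 3.5 kcal

eq. 1 reversed and × 1/2: (-1/2)·(-19.6) = +9.8 kcal
eq. 2 reversed: +29.7 kcal
eq. 3 × 1/2: (1/2)·(-39.9) = -19.95 kcal
eq. 4 × 1/2: (1/2)·(-32.1) = -16.05 kcal
ΔH°rxn = (+9.8) + (+29.7) + (-19.95) + (-16.05) = 3.5 kcal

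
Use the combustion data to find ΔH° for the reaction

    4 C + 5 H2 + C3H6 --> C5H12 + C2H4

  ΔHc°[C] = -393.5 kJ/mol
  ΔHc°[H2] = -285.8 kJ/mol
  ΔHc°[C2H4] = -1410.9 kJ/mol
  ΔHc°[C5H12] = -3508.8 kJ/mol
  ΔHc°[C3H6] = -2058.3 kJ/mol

ΔH° = -141.6 kJ/mol

With combustion enthalpies, reactants minus products:
= [4·(-393.5) + 5·(-285.8) + 1·(-2058.3)] − [1·(-3508.8) + 1·(-1410.9)]
= -141.6 kJ/mol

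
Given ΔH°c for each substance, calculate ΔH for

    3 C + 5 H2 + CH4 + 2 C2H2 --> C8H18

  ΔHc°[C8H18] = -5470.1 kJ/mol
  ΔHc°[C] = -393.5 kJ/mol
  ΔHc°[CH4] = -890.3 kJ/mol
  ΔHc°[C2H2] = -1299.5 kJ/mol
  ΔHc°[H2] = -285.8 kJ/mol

ΔH = -628.7 kJ/mol

Using ΔH = Σ nΔHc°(reactants) − Σ nΔHc°(products):
= [3·(-393.5) + 5·(-285.8) + 1·(-890.3) + 2·(-1299.5)] − [1·(-5470.1)]
= -628.7 kJ/mol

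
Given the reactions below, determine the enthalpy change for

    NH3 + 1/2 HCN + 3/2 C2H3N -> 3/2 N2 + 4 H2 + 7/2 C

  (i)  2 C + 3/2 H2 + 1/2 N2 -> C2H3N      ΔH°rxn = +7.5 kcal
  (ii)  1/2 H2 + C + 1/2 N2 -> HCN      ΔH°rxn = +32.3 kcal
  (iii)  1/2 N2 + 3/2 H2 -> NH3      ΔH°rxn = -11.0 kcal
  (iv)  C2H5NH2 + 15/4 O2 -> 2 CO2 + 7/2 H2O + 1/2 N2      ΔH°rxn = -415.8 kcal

ΔH°rxn = -16.4 kcal

(i) reversed and × 3/2 (reverse to put C2H3N on the reactant side; ×3/2 to match 3/2 C2H3N in the target): (-3/2)·(+7.5) = -11.25 kcal
(ii) reversed and × 1/2 (reverse to put HCN on the reactant side; scale by 1/2 for the 1/2 HCN): (-1/2)·(+32.3) = -16.15 kcal
(iii) reversed (NH3 must end up as a reactant): +11.0 kcal
(iv): not needed (H2O appears nowhere else).
Summing the manipulated equations, ΔH°rxn = (-11.25) + (-16.15) + (+11.0) = -16.4 kcal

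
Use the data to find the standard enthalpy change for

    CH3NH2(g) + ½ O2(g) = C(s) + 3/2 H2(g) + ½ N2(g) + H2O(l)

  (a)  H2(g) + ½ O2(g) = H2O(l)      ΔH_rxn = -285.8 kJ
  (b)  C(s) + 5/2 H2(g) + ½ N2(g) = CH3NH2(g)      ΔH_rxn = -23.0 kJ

(a) as written (H2O(l) already on the product side): -285.8 kJ
(b) reversed (reverse to put CH3NH2(g) on the reactant side): +23.0 kJ
ΔH_rxn = (1)·(-285.8) + (-1)·(-23.0) = -262.8 kJ

ΔH_rxn = -262.8 kJ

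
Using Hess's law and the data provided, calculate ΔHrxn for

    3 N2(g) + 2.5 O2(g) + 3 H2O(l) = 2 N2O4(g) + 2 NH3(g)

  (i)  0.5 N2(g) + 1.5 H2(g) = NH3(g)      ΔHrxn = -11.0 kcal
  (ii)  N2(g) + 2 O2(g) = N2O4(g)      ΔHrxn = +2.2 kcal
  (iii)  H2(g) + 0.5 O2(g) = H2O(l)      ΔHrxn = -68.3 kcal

ΔHrxn = 187.3 kcal

(i) × 2: (2)·(-11.0) = -22.0 kcal
(ii) × 2: (2)·(+2.2) = +4.4 kcal
(iii) reversed and × 3: (-3)·(-68.3) = +204.9 kcal
ΔHrxn = (2)·(-11.0) + (2)·(+2.2) + (-3)·(-68.3) = 187.3 kcal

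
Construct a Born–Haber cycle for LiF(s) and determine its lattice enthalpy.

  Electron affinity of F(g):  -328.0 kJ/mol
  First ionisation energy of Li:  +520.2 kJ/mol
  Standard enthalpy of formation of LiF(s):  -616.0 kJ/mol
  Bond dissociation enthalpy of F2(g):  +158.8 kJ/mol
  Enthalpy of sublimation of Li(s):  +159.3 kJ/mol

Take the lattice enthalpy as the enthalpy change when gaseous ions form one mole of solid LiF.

U = -1046.9 kJ/mol

ΔHf° = 1·ΔHsub + 1·(ΣIE) + 1/2·D(F2) + 1·EA + U
-616.0 = 1·(+159.3) + 1·(+520.2) + 1/2·(+158.8) + 1·(-328.0) + U
U = -616.0 − (+430.9) = -1046.9 kJ/mol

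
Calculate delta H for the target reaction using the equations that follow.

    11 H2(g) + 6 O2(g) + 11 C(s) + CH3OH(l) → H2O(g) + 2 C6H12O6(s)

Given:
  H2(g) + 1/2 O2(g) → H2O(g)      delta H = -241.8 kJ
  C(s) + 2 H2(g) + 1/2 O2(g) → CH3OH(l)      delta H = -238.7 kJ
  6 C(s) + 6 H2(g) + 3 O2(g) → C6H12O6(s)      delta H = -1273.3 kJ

equation 1 as written: -241.8 kJ
equation 2 reversed: +238.7 kJ
equation 3 × 2: (2)·(-1273.3) = -2546.6 kJ
delta H = (-241.8) + (+238.7) + (-2546.6) = -2549.7 kJ

delta H = -2549.7 kJ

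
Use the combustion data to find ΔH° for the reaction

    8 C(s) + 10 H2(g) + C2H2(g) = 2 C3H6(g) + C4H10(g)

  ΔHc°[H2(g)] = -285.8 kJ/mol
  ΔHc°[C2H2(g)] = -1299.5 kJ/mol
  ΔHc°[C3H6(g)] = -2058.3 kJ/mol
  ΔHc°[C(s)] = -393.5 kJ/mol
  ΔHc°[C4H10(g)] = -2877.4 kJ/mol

ΔH° = -311.5 kJ/mol

With combustion enthalpies, reactants minus products:
= [8·(-393.5) + 10·(-285.8) + 1·(-1299.5)] − [2·(-2058.3) + 1·(-2877.4)]
= -311.5 kJ/mol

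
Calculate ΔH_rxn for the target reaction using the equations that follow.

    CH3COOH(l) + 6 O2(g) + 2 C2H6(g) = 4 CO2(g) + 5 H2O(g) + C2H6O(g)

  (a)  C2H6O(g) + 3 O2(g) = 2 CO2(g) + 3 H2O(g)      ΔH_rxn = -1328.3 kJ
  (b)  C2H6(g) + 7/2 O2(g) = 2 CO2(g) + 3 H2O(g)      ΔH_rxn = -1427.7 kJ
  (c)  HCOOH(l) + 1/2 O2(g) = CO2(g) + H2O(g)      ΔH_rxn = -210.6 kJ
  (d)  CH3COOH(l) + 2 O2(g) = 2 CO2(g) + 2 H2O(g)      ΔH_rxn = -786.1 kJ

ΔH_rxn = -2313.2 kJ

(a) reversed: +1328.3 kJ
(b) × 2: (2)·(-1427.7) = -2855.4 kJ
(c): not needed.
(d) as written: -786.1 kJ
Summing the manipulated equations, ΔH_rxn = (-1)·(-1328.3) + (2)·(-1427.7) + (1)·(-786.1) = -2313.2 kJ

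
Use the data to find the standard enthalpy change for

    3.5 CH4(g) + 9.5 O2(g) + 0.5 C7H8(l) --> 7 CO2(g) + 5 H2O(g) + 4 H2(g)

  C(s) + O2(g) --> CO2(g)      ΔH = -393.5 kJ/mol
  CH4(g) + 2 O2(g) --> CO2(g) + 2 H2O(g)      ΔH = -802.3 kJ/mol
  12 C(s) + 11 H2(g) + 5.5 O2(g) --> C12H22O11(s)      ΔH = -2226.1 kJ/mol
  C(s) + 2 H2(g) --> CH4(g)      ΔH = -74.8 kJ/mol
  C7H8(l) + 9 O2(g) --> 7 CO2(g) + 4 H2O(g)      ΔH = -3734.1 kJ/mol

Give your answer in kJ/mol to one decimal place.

ΔH = -3707.9 kJ/mol

equation 1 × 2: (2)·(-393.5) = -787.0 kJ/mol
equation 2 × 3/2: (3/2)·(-802.3) = -1203.45 kJ/mol
equation 3: not needed.
equation 4 reversed and × 2: (-2)·(-74.8) = +149.6 kJ/mol
equation 5 × 1/2: (1/2)·(-3734.1) = -1867.05 kJ/mol
By Hess's law, ΔH = (-787.0) + (-1203.45) + (+149.6) + (-1867.05) = -3707.9 kJ/mol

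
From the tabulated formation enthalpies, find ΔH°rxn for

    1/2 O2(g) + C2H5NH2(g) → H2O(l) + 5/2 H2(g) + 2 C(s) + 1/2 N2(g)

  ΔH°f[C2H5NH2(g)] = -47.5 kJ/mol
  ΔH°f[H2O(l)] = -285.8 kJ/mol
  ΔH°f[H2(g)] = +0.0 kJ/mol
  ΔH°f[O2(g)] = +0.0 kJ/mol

ΔH°rxn = -238.3 kJ/mol

Products: 1·(-285.8) + 5/2·(+0.0) + 2·(+0.0) + 1/2·(+0.0) = -285.8
Reactants: 1/2·(+0.0) + 1·(-47.5) = -47.5
ΔH°rxn = (-285.8) − (-47.5) = -238.3 kJ/mol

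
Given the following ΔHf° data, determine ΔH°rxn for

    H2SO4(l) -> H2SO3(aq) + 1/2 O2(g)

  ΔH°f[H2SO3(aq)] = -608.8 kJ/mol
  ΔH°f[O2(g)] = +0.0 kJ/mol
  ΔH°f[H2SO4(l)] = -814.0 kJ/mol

ΔH°rxn = Σ nΔHf°(products) − Σ nΔHf°(reactants).
Products: 1·(-608.8) + 1/2·(+0.0) = -608.8
Reactants: 1·(-814.0) = -814.0
ΔH°rxn = (-608.8) − (-814.0) = 205.2 kJ/mol

ΔH°rxn = 205.2 kJ/mol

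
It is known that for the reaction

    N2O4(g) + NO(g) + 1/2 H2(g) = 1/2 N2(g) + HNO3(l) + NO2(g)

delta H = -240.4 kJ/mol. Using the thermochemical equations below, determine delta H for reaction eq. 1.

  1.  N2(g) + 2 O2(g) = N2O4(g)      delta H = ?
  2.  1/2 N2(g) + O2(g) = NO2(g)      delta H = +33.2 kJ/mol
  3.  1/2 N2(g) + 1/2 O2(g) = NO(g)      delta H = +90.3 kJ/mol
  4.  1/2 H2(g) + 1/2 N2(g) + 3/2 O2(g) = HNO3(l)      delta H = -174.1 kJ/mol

eq. 1 reversed: contributes −x
eq. 2 as written: +33.2 kJ/mol
eq. 3 reversed: -90.3 kJ/mol
eq. 4 as written: -174.1 kJ/mol
-240.4 = (+33.2) + (-90.3) + (-174.1) − x
x = (-240.4 − (-231.2)) / (-1) = 9.2 kJ/mol

delta H = 9.2 kJ/mol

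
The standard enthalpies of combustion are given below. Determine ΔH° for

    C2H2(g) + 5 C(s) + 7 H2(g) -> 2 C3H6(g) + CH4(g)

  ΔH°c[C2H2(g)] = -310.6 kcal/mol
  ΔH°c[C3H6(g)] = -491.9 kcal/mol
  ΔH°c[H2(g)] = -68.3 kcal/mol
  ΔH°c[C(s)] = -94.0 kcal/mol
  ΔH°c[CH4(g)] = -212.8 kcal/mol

ΔH° = -62.1 kcal/mol

With combustion enthalpies, reactants minus products:
= [1·(-310.6) + 5·(-94.0) + 7·(-68.3)] − [2·(-491.9) + 1·(-212.8)]
= -62.1 kcal/mol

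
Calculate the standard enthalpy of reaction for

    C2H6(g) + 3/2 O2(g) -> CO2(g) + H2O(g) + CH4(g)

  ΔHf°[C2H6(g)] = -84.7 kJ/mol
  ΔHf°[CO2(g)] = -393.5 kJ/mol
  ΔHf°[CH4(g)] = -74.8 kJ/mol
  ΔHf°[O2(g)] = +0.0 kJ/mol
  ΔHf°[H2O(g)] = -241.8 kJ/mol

Products: 1·(-393.5) + 1·(-241.8) + 1·(-74.8) = -710.1
Reactants: 1·(-84.7) + 3/2·(+0.0) = -84.7
ΔH° = (-710.1) − (-84.7) = -625.4 kJ/mol

ΔH° = -625.4 kJ/mol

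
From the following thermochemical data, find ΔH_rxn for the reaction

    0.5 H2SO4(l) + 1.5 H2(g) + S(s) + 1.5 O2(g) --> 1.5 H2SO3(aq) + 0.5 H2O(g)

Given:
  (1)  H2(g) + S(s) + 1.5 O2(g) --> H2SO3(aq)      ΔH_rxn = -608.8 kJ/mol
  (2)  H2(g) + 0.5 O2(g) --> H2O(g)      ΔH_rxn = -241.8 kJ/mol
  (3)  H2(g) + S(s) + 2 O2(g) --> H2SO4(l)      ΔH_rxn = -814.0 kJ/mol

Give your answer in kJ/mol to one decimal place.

ΔH_rxn = -627.1 kJ/mol

(1) × 3/2: (3/2)·(-608.8) = -913.2 kJ/mol
(2) × 1/2: (1/2)·(-241.8) = -120.9 kJ/mol
(3) reversed and × 1/2: (-1/2)·(-814.0) = +407.0 kJ/mol
ΔH_rxn = (3/2)·(-608.8) + (1/2)·(-241.8) + (-1/2)·(-814.0) = -627.1 kJ/mol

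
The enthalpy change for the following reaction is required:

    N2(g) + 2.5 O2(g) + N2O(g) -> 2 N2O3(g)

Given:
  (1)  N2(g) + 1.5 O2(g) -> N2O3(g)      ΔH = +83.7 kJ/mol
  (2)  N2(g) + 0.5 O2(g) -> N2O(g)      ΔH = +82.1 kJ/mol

ΔH = 85.3 kJ/mol

(1) × 2 (scale by 2 for the 2 N2O3(g)): (2)·(+83.7) = +167.4 kJ/mol
(2) reversed (reverse to put N2O(g) on the reactant side): -82.1 kJ/mol
ΔH = (+167.4) + (-82.1) = 85.3 kJ/mol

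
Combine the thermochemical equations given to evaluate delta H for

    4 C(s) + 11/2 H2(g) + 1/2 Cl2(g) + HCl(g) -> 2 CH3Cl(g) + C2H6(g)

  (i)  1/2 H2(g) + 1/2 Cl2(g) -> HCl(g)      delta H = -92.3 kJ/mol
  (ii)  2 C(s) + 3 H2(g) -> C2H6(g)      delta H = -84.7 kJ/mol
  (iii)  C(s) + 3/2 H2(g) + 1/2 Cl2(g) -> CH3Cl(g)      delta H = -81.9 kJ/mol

delta H = -156.2 kJ/mol

(i) reversed: +92.3 kJ/mol
(ii) as written: -84.7 kJ/mol
(iii) × 2: (2)·(-81.9) = -163.8 kJ/mol
By Hess's law, delta H = (+92.3) + (-84.7) + (-163.8) = -156.2 kJ/mol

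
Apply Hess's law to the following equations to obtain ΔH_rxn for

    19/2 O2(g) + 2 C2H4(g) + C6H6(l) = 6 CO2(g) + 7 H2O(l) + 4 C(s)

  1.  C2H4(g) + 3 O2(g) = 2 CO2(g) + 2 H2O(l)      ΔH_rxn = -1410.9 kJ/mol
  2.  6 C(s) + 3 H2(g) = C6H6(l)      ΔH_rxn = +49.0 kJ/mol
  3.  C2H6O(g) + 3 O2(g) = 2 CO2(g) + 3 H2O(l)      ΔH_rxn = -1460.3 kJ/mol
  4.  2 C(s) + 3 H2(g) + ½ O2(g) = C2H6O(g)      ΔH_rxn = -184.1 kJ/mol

ΔH_rxn = -4515.2 kJ/mol

eq. 1 × 2 (×2 to match 2 C2H4(g) in the target): (2)·(-1410.9) = -2821.8 kJ/mol
eq. 2 reversed (C6H6(l) must end up as a reactant): -49.0 kJ/mol
eq. 3 as written: -1460.3 kJ/mol
eq. 4 as written: -184.1 kJ/mol
ΔH_rxn = (2)·(-1410.9) + (-1)·(+49.0) + (1)·(-1460.3) + (1)·(-184.1) = -4515.2 kJ/mol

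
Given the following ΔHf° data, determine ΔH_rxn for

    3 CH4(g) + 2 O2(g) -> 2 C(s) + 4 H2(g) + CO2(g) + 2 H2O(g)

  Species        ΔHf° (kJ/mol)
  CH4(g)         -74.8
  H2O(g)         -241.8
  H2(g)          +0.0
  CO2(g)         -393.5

ΔH_rxn = -652.7 kJ/mol

Products: 2·(+0.0) + 4·(+0.0) + 1·(-393.5) + 2·(-241.8) = -877.1
Reactants: 3·(-74.8) + 2·(+0.0) = -224.4
ΔH_rxn = (-877.1) − (-224.4) = -652.7 kJ/mol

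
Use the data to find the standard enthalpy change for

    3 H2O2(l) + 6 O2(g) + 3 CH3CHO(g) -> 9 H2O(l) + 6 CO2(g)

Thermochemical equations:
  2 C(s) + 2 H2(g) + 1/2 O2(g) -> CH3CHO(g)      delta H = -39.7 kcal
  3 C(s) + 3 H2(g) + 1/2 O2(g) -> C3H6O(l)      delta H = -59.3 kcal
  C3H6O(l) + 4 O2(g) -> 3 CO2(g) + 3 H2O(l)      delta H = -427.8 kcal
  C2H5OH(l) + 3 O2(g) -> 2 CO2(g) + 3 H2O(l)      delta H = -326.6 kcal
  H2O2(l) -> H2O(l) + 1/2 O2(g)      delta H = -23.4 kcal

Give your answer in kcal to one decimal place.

equation 1 reversed and × 3 (reverse to put CH3CHO(g) on the reactant side; scale by 3 for the 3 CH3CHO(g)): (-3)·(-39.7) = +119.1 kcal
equation 2 × 2: (2)·(-59.3) = -118.6 kcal
equation 3 × 2: (2)·(-427.8) = -855.6 kcal
equation 4: not needed (C2H5OH(l) appears nowhere else).
equation 5 × 3 (scale by 3 for the 3 H2O2(l)): (3)·(-23.4) = -70.2 kcal
delta H = (+119.1) + (-118.6) + (-855.6) + (-70.2) = -925.3 kcal

delta H = -925.3 kcal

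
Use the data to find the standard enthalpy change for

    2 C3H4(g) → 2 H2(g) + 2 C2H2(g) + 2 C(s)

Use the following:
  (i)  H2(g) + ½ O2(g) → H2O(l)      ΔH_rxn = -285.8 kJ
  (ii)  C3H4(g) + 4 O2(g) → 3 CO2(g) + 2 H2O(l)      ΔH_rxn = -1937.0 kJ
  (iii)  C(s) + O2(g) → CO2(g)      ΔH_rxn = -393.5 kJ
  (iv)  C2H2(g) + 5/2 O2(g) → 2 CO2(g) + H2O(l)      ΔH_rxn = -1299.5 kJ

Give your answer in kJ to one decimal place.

(i) reversed and × 2: (-2)·(-285.8) = +571.6 kJ
(ii) × 2: (2)·(-1937.0) = -3874.0 kJ
(iii) reversed and × 2: (-2)·(-393.5) = +787.0 kJ
(iv) reversed and × 2: (-2)·(-1299.5) = +2599.0 kJ
ΔH_rxn = (+571.6) + (-3874.0) + (+787.0) + (+2599.0) = 83.6 kJ

ΔH_rxn = 83.6 kJ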